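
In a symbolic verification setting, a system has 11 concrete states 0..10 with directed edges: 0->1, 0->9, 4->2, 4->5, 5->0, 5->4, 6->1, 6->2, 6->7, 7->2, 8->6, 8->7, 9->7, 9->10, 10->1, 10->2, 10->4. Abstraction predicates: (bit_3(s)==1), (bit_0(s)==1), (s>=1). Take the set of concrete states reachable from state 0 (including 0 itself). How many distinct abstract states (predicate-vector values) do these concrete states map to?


BFS from 0:
Concrete reachable: {0, 1, 2, 4, 5, 7, 9, 10}
Abstract via predicates (bit_3(s)==1), (bit_0(s)==1), (s>=1):
  (0,0,0) <- {0}
  (0,0,1) <- {2, 4}
  (0,1,1) <- {1, 5, 7}
  (1,0,1) <- {10}
  (1,1,1) <- {9}
Distinct abstract states = 5

5


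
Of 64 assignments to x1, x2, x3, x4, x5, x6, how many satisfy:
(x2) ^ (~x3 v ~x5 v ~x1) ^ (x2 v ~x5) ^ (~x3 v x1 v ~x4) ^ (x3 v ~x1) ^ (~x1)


CNF with 6 clauses over 6 vars (64 assignments).
An assignment satisfies CNF iff every clause has >=1 true literal.
Check each row (bits = x1,x2,x3,x4,x5,x6; clause T/F shown):
  row 0 [000000]: clauses=FTTTTT -> 0
  row 1 [000001]: clauses=FTTTTT -> 0
  row 2 [000010]: clauses=FTFTTT -> 0
  row 3 [000011]: clauses=FTFTTT -> 0
  row 4 [000100]: clauses=FTTTTT -> 0
  (every remaining row is evaluated the same way; all 64 results are listed next)
Full result column, 8 rows per line (x1,x2,x3 fixed per line; x4,x5,x6 runs 000..111 left to right):
  rows 0-7 [x1,x2,x3=000]: 00000000  (ones: 0)
  rows 8-15 [x1,x2,x3=001]: 00000000  (ones: 0)
  rows 16-23 [x1,x2,x3=010]: 11111111  (ones: 8)
  rows 24-31 [x1,x2,x3=011]: 11110000  (ones: 4)
  rows 32-39 [x1,x2,x3=100]: 00000000  (ones: 0)
  rows 40-47 [x1,x2,x3=101]: 00000000  (ones: 0)
  rows 48-55 [x1,x2,x3=110]: 00000000  (ones: 0)
  rows 56-63 [x1,x2,x3=111]: 00000000  (ones: 0)
Satisfying assignments = 0+0+8+4+0+0+0+0 = 12

12


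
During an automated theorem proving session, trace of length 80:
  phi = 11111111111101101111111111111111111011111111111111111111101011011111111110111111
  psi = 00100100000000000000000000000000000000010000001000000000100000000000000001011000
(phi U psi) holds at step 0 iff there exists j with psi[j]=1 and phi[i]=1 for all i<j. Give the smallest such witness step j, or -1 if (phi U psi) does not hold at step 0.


(phi U psi) at 0: need smallest j with psi[j]=1 and phi[i]=1 for all i in [0,j).
Scan from step 0:
  step 0: phi=1, psi=0 -> continue
  step 1: phi=1, psi=0 -> continue
  step 2: psi=1 and phi held for [0,2) -> witness found
Witness step = 2

2


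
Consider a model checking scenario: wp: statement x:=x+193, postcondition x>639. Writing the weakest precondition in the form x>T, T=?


Formula: wp(x:=E, P) = P[E/x] (substitute E for x in postcondition)
Step 1: Postcondition: x>639
Step 2: Substitute x+193 for x: x+193>639
Step 3: Solve for x: x > 639-193 = 446

446


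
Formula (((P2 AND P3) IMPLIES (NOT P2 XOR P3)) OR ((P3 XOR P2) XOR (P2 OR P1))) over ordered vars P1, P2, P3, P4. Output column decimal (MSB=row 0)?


Formula: (((P2 AND P3) IMPLIES (NOT P2 XOR P3)) OR ((P3 XOR P2) XOR (P2 OR P1))) over P1, P2, P3, P4 (16 rows)
Evaluate each row (bits = P1,P2,P3,P4, MSB first):
  row 0 [0000]: (((0 AND 0) IMPLIES (NOT 0 XOR 0)) OR ((0 XOR 0) XOR (0 OR 0))) -> 1
  row 1 [0001]: (((0 AND 0) IMPLIES (NOT 0 XOR 0)) OR ((0 XOR 0) XOR (0 OR 0))) -> 1
  row 2 [0010]: (((0 AND 1) IMPLIES (NOT 0 XOR 1)) OR ((1 XOR 0) XOR (0 OR 0))) -> 1
  row 3 [0011]: (((0 AND 1) IMPLIES (NOT 0 XOR 1)) OR ((1 XOR 0) XOR (0 OR 0))) -> 1
  row 4 [0100]: (((1 AND 0) IMPLIES (NOT 1 XOR 0)) OR ((0 XOR 1) XOR (1 OR 0))) -> 1
  row 5 [0101]: (((1 AND 0) IMPLIES (NOT 1 XOR 0)) OR ((0 XOR 1) XOR (1 OR 0))) -> 1
  row 6 [0110]: (((1 AND 1) IMPLIES (NOT 1 XOR 1)) OR ((1 XOR 1) XOR (1 OR 0))) -> 1
  row 7 [0111]: (((1 AND 1) IMPLIES (NOT 1 XOR 1)) OR ((1 XOR 1) XOR (1 OR 0))) -> 1
  row 8 [1000]: (((0 AND 0) IMPLIES (NOT 0 XOR 0)) OR ((0 XOR 0) XOR (0 OR 1))) -> 1
  row 9 [1001]: (((0 AND 0) IMPLIES (NOT 0 XOR 0)) OR ((0 XOR 0) XOR (0 OR 1))) -> 1
  row 10 [1010]: (((0 AND 1) IMPLIES (NOT 0 XOR 1)) OR ((1 XOR 0) XOR (0 OR 1))) -> 1
  row 11 [1011]: (((0 AND 1) IMPLIES (NOT 0 XOR 1)) OR ((1 XOR 0) XOR (0 OR 1))) -> 1
  row 12 [1100]: (((1 AND 0) IMPLIES (NOT 1 XOR 0)) OR ((0 XOR 1) XOR (1 OR 1))) -> 1
  row 13 [1101]: (((1 AND 0) IMPLIES (NOT 1 XOR 0)) OR ((0 XOR 1) XOR (1 OR 1))) -> 1
  row 14 [1110]: (((1 AND 1) IMPLIES (NOT 1 XOR 1)) OR ((1 XOR 1) XOR (1 OR 1))) -> 1
  row 15 [1111]: (((1 AND 1) IMPLIES (NOT 1 XOR 1)) OR ((1 XOR 1) XOR (1 OR 1))) -> 1
Full result column, 4 rows per line (P1,P2 fixed per line; P3,P4 runs 00..11 left to right):
  rows 0-3 [P1,P2=00]: 1111  = hex F
  rows 4-7 [P1,P2=01]: 1111  = hex F
  rows 8-11 [P1,P2=10]: 1111  = hex F
  rows 12-15 [P1,P2=11]: 1111  = hex F
Output column (row 0 .. row 15) = 1111111111111111
Output column grouped in 4s = 1111 1111 1111 1111 = 0xFFFF
Convert to decimal digit by digit (value = value*16 + digit):
  F -> 15
  15*16 + 15 (F) = 255
  255*16 + 15 (F) = 4095
  4095*16 + 15 (F) = 65535
Decimal = 65535

65535


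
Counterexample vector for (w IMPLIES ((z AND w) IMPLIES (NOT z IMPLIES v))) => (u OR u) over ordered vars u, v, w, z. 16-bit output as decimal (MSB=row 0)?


F1 = (w IMPLIES ((z AND w) IMPLIES (NOT z IMPLIES v)))
F2 = (u OR u)
Counterexample to F1=>F2 is where F1=1 and F2=0.
Evaluate each row (bits = u,v,w,z, MSB first):
  row 0 [0000]: F1=1 F2=0 -> F1&~F2 -> 1
  row 1 [0001]: F1=1 F2=0 -> F1&~F2 -> 1
  row 2 [0010]: F1=1 F2=0 -> F1&~F2 -> 1
  row 3 [0011]: F1=1 F2=0 -> F1&~F2 -> 1
  row 4 [0100]: F1=1 F2=0 -> F1&~F2 -> 1
  row 5 [0101]: F1=1 F2=0 -> F1&~F2 -> 1
  row 6 [0110]: F1=1 F2=0 -> F1&~F2 -> 1
  row 7 [0111]: F1=1 F2=0 -> F1&~F2 -> 1
  row 8 [1000]: F1=1 F2=1 -> F1&~F2 -> 0
  row 9 [1001]: F1=1 F2=1 -> F1&~F2 -> 0
  row 10 [1010]: F1=1 F2=1 -> F1&~F2 -> 0
  row 11 [1011]: F1=1 F2=1 -> F1&~F2 -> 0
  row 12 [1100]: F1=1 F2=1 -> F1&~F2 -> 0
  row 13 [1101]: F1=1 F2=1 -> F1&~F2 -> 0
  row 14 [1110]: F1=1 F2=1 -> F1&~F2 -> 0
  row 15 [1111]: F1=1 F2=1 -> F1&~F2 -> 0
Full result column, 4 rows per line (u,v fixed per line; w,z runs 00..11 left to right):
  rows 0-3 [u,v=00]: 1111  = hex F
  rows 4-7 [u,v=01]: 1111  = hex F
  rows 8-11 [u,v=10]: 0000  = hex 0
  rows 12-15 [u,v=11]: 0000  = hex 0
Counterexample vector (row 0 .. row 15) = 1111111100000000
Output column grouped in 4s = 1111 1111 0000 0000 = 0xFF00
Convert to decimal digit by digit (value = value*16 + digit):
  F -> 15
  15*16 + 15 (F) = 255
  255*16 + 0 = 4080
  4080*16 + 0 = 65280
Decimal = 65280

65280


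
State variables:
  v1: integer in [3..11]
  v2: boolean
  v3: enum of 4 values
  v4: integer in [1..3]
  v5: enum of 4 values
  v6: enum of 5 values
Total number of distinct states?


State space = product of domain sizes of all variables.
Domain sizes:
  v1 (integer in [3..11]): 9
  v2 (boolean): 2
  v3 (enum of 4 values): 4
  v4 (integer in [1..3]): 3
  v5 (enum of 4 values): 4
  v6 (enum of 5 values): 5
Product = 9 * 2 * 4 * 3 * 4 * 5 = 4320

4320


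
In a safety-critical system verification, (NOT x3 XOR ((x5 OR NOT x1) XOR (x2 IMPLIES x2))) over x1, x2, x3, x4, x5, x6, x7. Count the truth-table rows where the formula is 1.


Formula: (NOT x3 XOR ((x5 OR NOT x1) XOR (x2 IMPLIES x2))) over 7 vars (128 rows)
Evaluate each row (x1, x2, x3, x4, x5, x6, x7 as bits, MSB first):
  row 0 [0000000]: (NOT 0 XOR ((0 OR NOT 0) XOR (0 IMPLIES 0))) -> 1
  row 1 [0000001]: (NOT 0 XOR ((0 OR NOT 0) XOR (0 IMPLIES 0))) -> 1
  row 2 [0000010]: (NOT 0 XOR ((0 OR NOT 0) XOR (0 IMPLIES 0))) -> 1
  row 3 [0000011]: (NOT 0 XOR ((0 OR NOT 0) XOR (0 IMPLIES 0))) -> 1
  row 4 [0000100]: (NOT 0 XOR ((1 OR NOT 0) XOR (0 IMPLIES 0))) -> 1
  (every remaining row is evaluated the same way; all 128 results are listed next)
Full result column, 8 rows per line (x1,x2,x3,x4 fixed per line; x5,x6,x7 runs 000..111 left to right):
  rows 0-7 [x1,x2,x3,x4=0000]: 11111111  (ones: 8)
  rows 8-15 [x1,x2,x3,x4=0001]: 11111111  (ones: 8)
  rows 16-23 [x1,x2,x3,x4=0010]: 00000000  (ones: 0)
  rows 24-31 [x1,x2,x3,x4=0011]: 00000000  (ones: 0)
  rows 32-39 [x1,x2,x3,x4=0100]: 11111111  (ones: 8)
  rows 40-47 [x1,x2,x3,x4=0101]: 11111111  (ones: 8)
  rows 48-55 [x1,x2,x3,x4=0110]: 00000000  (ones: 0)
  rows 56-63 [x1,x2,x3,x4=0111]: 00000000  (ones: 0)
  rows 64-71 [x1,x2,x3,x4=1000]: 00001111  (ones: 4)
  rows 72-79 [x1,x2,x3,x4=1001]: 00001111  (ones: 4)
  rows 80-87 [x1,x2,x3,x4=1010]: 11110000  (ones: 4)
  rows 88-95 [x1,x2,x3,x4=1011]: 11110000  (ones: 4)
  rows 96-103 [x1,x2,x3,x4=1100]: 00001111  (ones: 4)
  rows 104-111 [x1,x2,x3,x4=1101]: 00001111  (ones: 4)
  rows 112-119 [x1,x2,x3,x4=1110]: 11110000  (ones: 4)
  rows 120-127 [x1,x2,x3,x4=1111]: 11110000  (ones: 4)
Count of 1-rows = 8+8+0+0+8+8+0+0+4+4+4+4+4+4+4+4 = 64

64


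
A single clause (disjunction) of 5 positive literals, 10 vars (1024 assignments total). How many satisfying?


Step 1: Total=2^10=1024
Step 2: Unsat when all 5 false: 2^5=32
Step 3: Sat=1024-32=992

992


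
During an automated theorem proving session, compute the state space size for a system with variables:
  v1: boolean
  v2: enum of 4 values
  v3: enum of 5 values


State space = product of domain sizes of all variables.
Domain sizes:
  v1 (boolean): 2
  v2 (enum of 4 values): 4
  v3 (enum of 5 values): 5
Product = 2 * 4 * 5 = 40

40


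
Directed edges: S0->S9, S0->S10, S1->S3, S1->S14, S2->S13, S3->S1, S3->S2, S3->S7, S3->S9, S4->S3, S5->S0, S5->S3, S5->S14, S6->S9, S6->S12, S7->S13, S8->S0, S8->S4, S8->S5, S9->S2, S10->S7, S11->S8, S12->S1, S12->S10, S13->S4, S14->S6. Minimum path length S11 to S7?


BFS layer-by-layer from S11:
  dist 0: {S11}
  dist 1: {S8}
  dist 2: {S0, S4, S5}
  dist 3: {S3, S9, S10, S14}
  dist 4: {S1, S2, S6, S7}
  -> S7 reached at distance 4
Shortest path length = 4

4


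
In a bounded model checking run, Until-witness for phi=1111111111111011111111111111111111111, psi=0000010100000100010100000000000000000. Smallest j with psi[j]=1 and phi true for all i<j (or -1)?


(phi U psi) at 0: need smallest j with psi[j]=1 and phi[i]=1 for all i in [0,j).
Scan from step 0:
  step 0: phi=1, psi=0 -> continue
  step 1: phi=1, psi=0 -> continue
  step 2: phi=1, psi=0 -> continue
  step 3: phi=1, psi=0 -> continue
  step 5: psi=1 and phi held for [0,5) -> witness found
Witness step = 5

5


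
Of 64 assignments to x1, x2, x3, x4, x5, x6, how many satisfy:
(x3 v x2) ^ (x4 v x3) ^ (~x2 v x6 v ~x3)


CNF with 3 clauses over 6 vars (64 assignments).
An assignment satisfies CNF iff every clause has >=1 true literal.
Check each row (bits = x1,x2,x3,x4,x5,x6; clause T/F shown):
  row 0 [000000]: clauses=FFT -> 0
  row 1 [000001]: clauses=FFT -> 0
  row 2 [000010]: clauses=FFT -> 0
  row 3 [000011]: clauses=FFT -> 0
  row 4 [000100]: clauses=FTT -> 0
  (every remaining row is evaluated the same way; all 64 results are listed next)
Full result column, 8 rows per line (x1,x2,x3 fixed per line; x4,x5,x6 runs 000..111 left to right):
  rows 0-7 [x1,x2,x3=000]: 00000000  (ones: 0)
  rows 8-15 [x1,x2,x3=001]: 11111111  (ones: 8)
  rows 16-23 [x1,x2,x3=010]: 00001111  (ones: 4)
  rows 24-31 [x1,x2,x3=011]: 01010101  (ones: 4)
  rows 32-39 [x1,x2,x3=100]: 00000000  (ones: 0)
  rows 40-47 [x1,x2,x3=101]: 11111111  (ones: 8)
  rows 48-55 [x1,x2,x3=110]: 00001111  (ones: 4)
  rows 56-63 [x1,x2,x3=111]: 01010101  (ones: 4)
Satisfying assignments = 0+8+4+4+0+8+4+4 = 32

32


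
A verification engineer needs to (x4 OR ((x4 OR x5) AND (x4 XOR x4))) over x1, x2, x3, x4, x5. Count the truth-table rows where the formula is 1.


Formula: (x4 OR ((x4 OR x5) AND (x4 XOR x4))) over 5 vars (32 rows)
Evaluate each row (x1, x2, x3, x4, x5 as bits, MSB first):
  row 0 [00000]: (0 OR ((0 OR 0) AND (0 XOR 0))) -> 0
  row 1 [00001]: (0 OR ((0 OR 1) AND (0 XOR 0))) -> 0
  row 2 [00010]: (1 OR ((1 OR 0) AND (1 XOR 1))) -> 1
  row 3 [00011]: (1 OR ((1 OR 1) AND (1 XOR 1))) -> 1
  row 4 [00100]: (0 OR ((0 OR 0) AND (0 XOR 0))) -> 0
  row 5 [00101]: (0 OR ((0 OR 1) AND (0 XOR 0))) -> 0
  row 6 [00110]: (1 OR ((1 OR 0) AND (1 XOR 1))) -> 1
  row 7 [00111]: (1 OR ((1 OR 1) AND (1 XOR 1))) -> 1
  row 8 [01000]: (0 OR ((0 OR 0) AND (0 XOR 0))) -> 0
  row 9 [01001]: (0 OR ((0 OR 1) AND (0 XOR 0))) -> 0
  row 10 [01010]: (1 OR ((1 OR 0) AND (1 XOR 1))) -> 1
  row 11 [01011]: (1 OR ((1 OR 1) AND (1 XOR 1))) -> 1
  row 12 [01100]: (0 OR ((0 OR 0) AND (0 XOR 0))) -> 0
  row 13 [01101]: (0 OR ((0 OR 1) AND (0 XOR 0))) -> 0
  row 14 [01110]: (1 OR ((1 OR 0) AND (1 XOR 1))) -> 1
  row 15 [01111]: (1 OR ((1 OR 1) AND (1 XOR 1))) -> 1
  row 16 [10000]: (0 OR ((0 OR 0) AND (0 XOR 0))) -> 0
  row 17 [10001]: (0 OR ((0 OR 1) AND (0 XOR 0))) -> 0
  row 18 [10010]: (1 OR ((1 OR 0) AND (1 XOR 1))) -> 1
  row 19 [10011]: (1 OR ((1 OR 1) AND (1 XOR 1))) -> 1
  row 20 [10100]: (0 OR ((0 OR 0) AND (0 XOR 0))) -> 0
  row 21 [10101]: (0 OR ((0 OR 1) AND (0 XOR 0))) -> 0
  row 22 [10110]: (1 OR ((1 OR 0) AND (1 XOR 1))) -> 1
  row 23 [10111]: (1 OR ((1 OR 1) AND (1 XOR 1))) -> 1
  row 24 [11000]: (0 OR ((0 OR 0) AND (0 XOR 0))) -> 0
  row 25 [11001]: (0 OR ((0 OR 1) AND (0 XOR 0))) -> 0
  row 26 [11010]: (1 OR ((1 OR 0) AND (1 XOR 1))) -> 1
  row 27 [11011]: (1 OR ((1 OR 1) AND (1 XOR 1))) -> 1
  row 28 [11100]: (0 OR ((0 OR 0) AND (0 XOR 0))) -> 0
  row 29 [11101]: (0 OR ((0 OR 1) AND (0 XOR 0))) -> 0
  row 30 [11110]: (1 OR ((1 OR 0) AND (1 XOR 1))) -> 1
  row 31 [11111]: (1 OR ((1 OR 1) AND (1 XOR 1))) -> 1
Full result column, 8 rows per line (x1,x2 fixed per line; x3,x4,x5 runs 000..111 left to right):
  rows 0-7 [x1,x2=00]: 00110011  (ones: 4)
  rows 8-15 [x1,x2=01]: 00110011  (ones: 4)
  rows 16-23 [x1,x2=10]: 00110011  (ones: 4)
  rows 24-31 [x1,x2=11]: 00110011  (ones: 4)
Count of 1-rows = 4+4+4+4 = 16

16


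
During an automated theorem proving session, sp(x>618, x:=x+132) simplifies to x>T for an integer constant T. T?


Formula: sp(P, x:=E) = exists old_x. (x = E[old_x/x]) AND P[old_x/x] (old_x is the value of x before the assignment; eliminate old_x by solving x = E[old_x/x] for old_x)
Step 1: Precondition P: x>618, i.e. old_x > 618
Step 2: Assignment gives x = old_x + 132, so old_x = x - 132
Step 3: Substitute into P: x - 132 > 618
Step 4: Simplify: x > 618+132 = 750

750


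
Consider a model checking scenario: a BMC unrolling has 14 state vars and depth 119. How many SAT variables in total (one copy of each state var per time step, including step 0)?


BMC unrolls to depth k, creating one copy of each state var for steps 0..k.
Step count = 119 + 1 = 120 (steps 0 through 119)
Vars per step = 14
Total = 14 * 120 = 1680

1680


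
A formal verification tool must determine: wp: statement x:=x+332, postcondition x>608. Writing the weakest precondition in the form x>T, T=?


Formula: wp(x:=E, P) = P[E/x] (substitute E for x in postcondition)
Step 1: Postcondition: x>608
Step 2: Substitute x+332 for x: x+332>608
Step 3: Solve for x: x > 608-332 = 276

276


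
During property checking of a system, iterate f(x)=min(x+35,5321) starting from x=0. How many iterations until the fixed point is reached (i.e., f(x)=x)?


Step 1: x=0, cap=5321, increment=35
Step 2: x grows by 35 each step until capped at 5321; fixed point is x=5321
Step 3: iterations = ceil(5321/35) = 153

153


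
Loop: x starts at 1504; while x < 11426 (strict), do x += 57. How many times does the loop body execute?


Step 1: x goes from 1504 toward 11426 by 57; the body runs while x<11426, so iterations = ceil((bound-start)/step)
Step 2: Distance=9922
Step 3: ceil(9922/57)=175

175


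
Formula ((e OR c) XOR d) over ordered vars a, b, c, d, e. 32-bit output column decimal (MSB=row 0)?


Formula: ((e OR c) XOR d) over a, b, c, d, e (32 rows)
Evaluate each row (bits = a,b,c,d,e, MSB first):
  row 0 [00000]: ((0 OR 0) XOR 0) -> 0
  row 1 [00001]: ((1 OR 0) XOR 0) -> 1
  row 2 [00010]: ((0 OR 0) XOR 1) -> 1
  row 3 [00011]: ((1 OR 0) XOR 1) -> 0
  row 4 [00100]: ((0 OR 1) XOR 0) -> 1
  row 5 [00101]: ((1 OR 1) XOR 0) -> 1
  row 6 [00110]: ((0 OR 1) XOR 1) -> 0
  row 7 [00111]: ((1 OR 1) XOR 1) -> 0
  row 8 [01000]: ((0 OR 0) XOR 0) -> 0
  row 9 [01001]: ((1 OR 0) XOR 0) -> 1
  row 10 [01010]: ((0 OR 0) XOR 1) -> 1
  row 11 [01011]: ((1 OR 0) XOR 1) -> 0
  row 12 [01100]: ((0 OR 1) XOR 0) -> 1
  row 13 [01101]: ((1 OR 1) XOR 0) -> 1
  row 14 [01110]: ((0 OR 1) XOR 1) -> 0
  row 15 [01111]: ((1 OR 1) XOR 1) -> 0
  row 16 [10000]: ((0 OR 0) XOR 0) -> 0
  row 17 [10001]: ((1 OR 0) XOR 0) -> 1
  row 18 [10010]: ((0 OR 0) XOR 1) -> 1
  row 19 [10011]: ((1 OR 0) XOR 1) -> 0
  row 20 [10100]: ((0 OR 1) XOR 0) -> 1
  row 21 [10101]: ((1 OR 1) XOR 0) -> 1
  row 22 [10110]: ((0 OR 1) XOR 1) -> 0
  row 23 [10111]: ((1 OR 1) XOR 1) -> 0
  row 24 [11000]: ((0 OR 0) XOR 0) -> 0
  row 25 [11001]: ((1 OR 0) XOR 0) -> 1
  row 26 [11010]: ((0 OR 0) XOR 1) -> 1
  row 27 [11011]: ((1 OR 0) XOR 1) -> 0
  row 28 [11100]: ((0 OR 1) XOR 0) -> 1
  row 29 [11101]: ((1 OR 1) XOR 0) -> 1
  row 30 [11110]: ((0 OR 1) XOR 1) -> 0
  row 31 [11111]: ((1 OR 1) XOR 1) -> 0
Full result column, 4 rows per line (a,b,c fixed per line; d,e runs 00..11 left to right):
  rows 0-3 [a,b,c=000]: 0110  = hex 6
  rows 4-7 [a,b,c=001]: 1100  = hex C
  rows 8-11 [a,b,c=010]: 0110  = hex 6
  rows 12-15 [a,b,c=011]: 1100  = hex C
  rows 16-19 [a,b,c=100]: 0110  = hex 6
  rows 20-23 [a,b,c=101]: 1100  = hex C
  rows 24-27 [a,b,c=110]: 0110  = hex 6
  rows 28-31 [a,b,c=111]: 1100  = hex C
Output column (row 0 .. row 31) = 01101100011011000110110001101100
Output column grouped in 4s = 0110 1100 0110 1100 0110 1100 0110 1100 = 0x6C6C6C6C
Convert to decimal digit by digit (value = value*16 + digit):
  6 -> 6
  6*16 + 12 (C) = 108
  108*16 + 6 = 1734
  1734*16 + 12 (C) = 27756
  27756*16 + 6 = 444102
  444102*16 + 12 (C) = 7105644
  7105644*16 + 6 = 113690310
  113690310*16 + 12 (C) = 1819044972
Decimal = 1819044972

1819044972


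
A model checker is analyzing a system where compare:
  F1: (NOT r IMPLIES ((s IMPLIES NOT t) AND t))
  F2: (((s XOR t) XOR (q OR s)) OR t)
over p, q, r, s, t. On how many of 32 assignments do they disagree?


F1 = (NOT r IMPLIES ((s IMPLIES NOT t) AND t))
F2 = (((s XOR t) XOR (q OR s)) OR t)
Evaluate both on each of 32 rows (bits = p,q,r,s,t):
  row 0 [00000]: F1=0 F2=0 -> 0
  row 1 [00001]: F1=1 F2=1 -> 0
  row 2 [00010]: F1=0 F2=0 -> 0
  row 3 [00011]: F1=0 F2=1 (differ) -> 1
  row 4 [00100]: F1=1 F2=0 (differ) -> 1
  row 5 [00101]: F1=1 F2=1 -> 0
  row 6 [00110]: F1=1 F2=0 (differ) -> 1
  row 7 [00111]: F1=1 F2=1 -> 0
  row 8 [01000]: F1=0 F2=1 (differ) -> 1
  row 9 [01001]: F1=1 F2=1 -> 0
  row 10 [01010]: F1=0 F2=0 -> 0
  row 11 [01011]: F1=0 F2=1 (differ) -> 1
  row 12 [01100]: F1=1 F2=1 -> 0
  row 13 [01101]: F1=1 F2=1 -> 0
  row 14 [01110]: F1=1 F2=0 (differ) -> 1
  row 15 [01111]: F1=1 F2=1 -> 0
  row 16 [10000]: F1=0 F2=0 -> 0
  row 17 [10001]: F1=1 F2=1 -> 0
  row 18 [10010]: F1=0 F2=0 -> 0
  row 19 [10011]: F1=0 F2=1 (differ) -> 1
  row 20 [10100]: F1=1 F2=0 (differ) -> 1
  row 21 [10101]: F1=1 F2=1 -> 0
  row 22 [10110]: F1=1 F2=0 (differ) -> 1
  row 23 [10111]: F1=1 F2=1 -> 0
  row 24 [11000]: F1=0 F2=1 (differ) -> 1
  row 25 [11001]: F1=1 F2=1 -> 0
  row 26 [11010]: F1=0 F2=0 -> 0
  row 27 [11011]: F1=0 F2=1 (differ) -> 1
  row 28 [11100]: F1=1 F2=1 -> 0
  row 29 [11101]: F1=1 F2=1 -> 0
  row 30 [11110]: F1=1 F2=0 (differ) -> 1
  row 31 [11111]: F1=1 F2=1 -> 0
Full result column, 8 rows per line (p,q fixed per line; r,s,t runs 000..111 left to right):
  rows 0-7 [p,q=00]: 00011010  (ones: 3)
  rows 8-15 [p,q=01]: 10010010  (ones: 3)
  rows 16-23 [p,q=10]: 00011010  (ones: 3)
  rows 24-31 [p,q=11]: 10010010  (ones: 3)
Disagreements = 3+3+3+3 = 12

12


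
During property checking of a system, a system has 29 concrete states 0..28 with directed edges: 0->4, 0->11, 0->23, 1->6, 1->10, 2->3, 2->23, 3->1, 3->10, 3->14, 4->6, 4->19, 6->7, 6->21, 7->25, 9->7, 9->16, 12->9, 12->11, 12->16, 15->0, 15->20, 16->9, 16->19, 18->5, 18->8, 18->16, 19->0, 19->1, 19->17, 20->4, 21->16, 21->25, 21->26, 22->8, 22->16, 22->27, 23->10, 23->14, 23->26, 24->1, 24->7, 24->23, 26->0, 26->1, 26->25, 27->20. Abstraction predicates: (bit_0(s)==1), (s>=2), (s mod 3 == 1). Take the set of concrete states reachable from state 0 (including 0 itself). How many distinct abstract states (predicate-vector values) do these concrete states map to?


BFS from 0:
Concrete reachable: {0, 1, 4, 6, 7, 9, 10, 11, 14, 16, 17, 19, 21, 23, 25, 26}
Abstract via predicates (bit_0(s)==1), (s>=2), (s mod 3 == 1):
  (0,0,0) <- {0}
  (0,1,0) <- {6, 14, 26}
  (0,1,1) <- {4, 10, 16}
  (1,0,1) <- {1}
  (1,1,0) <- {9, 11, 17, 21, 23}
  (1,1,1) <- {7, 19, 25}
Distinct abstract states = 6

6


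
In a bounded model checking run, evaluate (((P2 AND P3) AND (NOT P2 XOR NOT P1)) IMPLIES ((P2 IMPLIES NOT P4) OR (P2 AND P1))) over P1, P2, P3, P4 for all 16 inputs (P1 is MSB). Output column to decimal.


Formula: (((P2 AND P3) AND (NOT P2 XOR NOT P1)) IMPLIES ((P2 IMPLIES NOT P4) OR (P2 AND P1))) over P1, P2, P3, P4 (16 rows)
Evaluate each row (bits = P1,P2,P3,P4, MSB first):
  row 0 [0000]: (((0 AND 0) AND (NOT 0 XOR NOT 0)) IMPLIES ((0 IMPLIES NOT 0) OR (0 AND 0))) -> 1
  row 1 [0001]: (((0 AND 0) AND (NOT 0 XOR NOT 0)) IMPLIES ((0 IMPLIES NOT 1) OR (0 AND 0))) -> 1
  row 2 [0010]: (((0 AND 1) AND (NOT 0 XOR NOT 0)) IMPLIES ((0 IMPLIES NOT 0) OR (0 AND 0))) -> 1
  row 3 [0011]: (((0 AND 1) AND (NOT 0 XOR NOT 0)) IMPLIES ((0 IMPLIES NOT 1) OR (0 AND 0))) -> 1
  row 4 [0100]: (((1 AND 0) AND (NOT 1 XOR NOT 0)) IMPLIES ((1 IMPLIES NOT 0) OR (1 AND 0))) -> 1
  row 5 [0101]: (((1 AND 0) AND (NOT 1 XOR NOT 0)) IMPLIES ((1 IMPLIES NOT 1) OR (1 AND 0))) -> 1
  row 6 [0110]: (((1 AND 1) AND (NOT 1 XOR NOT 0)) IMPLIES ((1 IMPLIES NOT 0) OR (1 AND 0))) -> 1
  row 7 [0111]: (((1 AND 1) AND (NOT 1 XOR NOT 0)) IMPLIES ((1 IMPLIES NOT 1) OR (1 AND 0))) -> 0
  row 8 [1000]: (((0 AND 0) AND (NOT 0 XOR NOT 1)) IMPLIES ((0 IMPLIES NOT 0) OR (0 AND 1))) -> 1
  row 9 [1001]: (((0 AND 0) AND (NOT 0 XOR NOT 1)) IMPLIES ((0 IMPLIES NOT 1) OR (0 AND 1))) -> 1
  row 10 [1010]: (((0 AND 1) AND (NOT 0 XOR NOT 1)) IMPLIES ((0 IMPLIES NOT 0) OR (0 AND 1))) -> 1
  row 11 [1011]: (((0 AND 1) AND (NOT 0 XOR NOT 1)) IMPLIES ((0 IMPLIES NOT 1) OR (0 AND 1))) -> 1
  row 12 [1100]: (((1 AND 0) AND (NOT 1 XOR NOT 1)) IMPLIES ((1 IMPLIES NOT 0) OR (1 AND 1))) -> 1
  row 13 [1101]: (((1 AND 0) AND (NOT 1 XOR NOT 1)) IMPLIES ((1 IMPLIES NOT 1) OR (1 AND 1))) -> 1
  row 14 [1110]: (((1 AND 1) AND (NOT 1 XOR NOT 1)) IMPLIES ((1 IMPLIES NOT 0) OR (1 AND 1))) -> 1
  row 15 [1111]: (((1 AND 1) AND (NOT 1 XOR NOT 1)) IMPLIES ((1 IMPLIES NOT 1) OR (1 AND 1))) -> 1
Full result column, 4 rows per line (P1,P2 fixed per line; P3,P4 runs 00..11 left to right):
  rows 0-3 [P1,P2=00]: 1111  = hex F
  rows 4-7 [P1,P2=01]: 1110  = hex E
  rows 8-11 [P1,P2=10]: 1111  = hex F
  rows 12-15 [P1,P2=11]: 1111  = hex F
Output column (row 0 .. row 15) = 1111111011111111
Output column grouped in 4s = 1111 1110 1111 1111 = 0xFEFF
Convert to decimal digit by digit (value = value*16 + digit):
  F -> 15
  15*16 + 14 (E) = 254
  254*16 + 15 (F) = 4079
  4079*16 + 15 (F) = 65279
Decimal = 65279

65279


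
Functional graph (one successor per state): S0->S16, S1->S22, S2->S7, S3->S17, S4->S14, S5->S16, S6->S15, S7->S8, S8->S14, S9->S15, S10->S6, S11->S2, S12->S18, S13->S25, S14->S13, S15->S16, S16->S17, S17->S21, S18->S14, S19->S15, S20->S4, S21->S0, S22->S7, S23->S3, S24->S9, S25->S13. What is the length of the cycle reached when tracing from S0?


Trace from S0 until a state repeats:
  S0 -> S16 -> S17 -> S21 -> S0
S0 first seen at step 0, revisited at step 4.
Cycle length = 4 - 0 = 4

4


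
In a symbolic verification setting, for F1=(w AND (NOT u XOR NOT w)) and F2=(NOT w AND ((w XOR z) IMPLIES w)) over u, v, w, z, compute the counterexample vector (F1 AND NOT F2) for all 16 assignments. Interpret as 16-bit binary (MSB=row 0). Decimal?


F1 = (w AND (NOT u XOR NOT w))
F2 = (NOT w AND ((w XOR z) IMPLIES w))
Counterexample to F1=>F2 is where F1=1 and F2=0.
Evaluate each row (bits = u,v,w,z, MSB first):
  row 0 [0000]: F1=0 F2=1 -> F1&~F2 -> 0
  row 1 [0001]: F1=0 F2=0 -> F1&~F2 -> 0
  row 2 [0010]: F1=1 F2=0 -> F1&~F2 -> 1
  row 3 [0011]: F1=1 F2=0 -> F1&~F2 -> 1
  row 4 [0100]: F1=0 F2=1 -> F1&~F2 -> 0
  row 5 [0101]: F1=0 F2=0 -> F1&~F2 -> 0
  row 6 [0110]: F1=1 F2=0 -> F1&~F2 -> 1
  row 7 [0111]: F1=1 F2=0 -> F1&~F2 -> 1
  row 8 [1000]: F1=0 F2=1 -> F1&~F2 -> 0
  row 9 [1001]: F1=0 F2=0 -> F1&~F2 -> 0
  row 10 [1010]: F1=0 F2=0 -> F1&~F2 -> 0
  row 11 [1011]: F1=0 F2=0 -> F1&~F2 -> 0
  row 12 [1100]: F1=0 F2=1 -> F1&~F2 -> 0
  row 13 [1101]: F1=0 F2=0 -> F1&~F2 -> 0
  row 14 [1110]: F1=0 F2=0 -> F1&~F2 -> 0
  row 15 [1111]: F1=0 F2=0 -> F1&~F2 -> 0
Full result column, 4 rows per line (u,v fixed per line; w,z runs 00..11 left to right):
  rows 0-3 [u,v=00]: 0011  = hex 3
  rows 4-7 [u,v=01]: 0011  = hex 3
  rows 8-11 [u,v=10]: 0000  = hex 0
  rows 12-15 [u,v=11]: 0000  = hex 0
Counterexample vector (row 0 .. row 15) = 0011001100000000
Output column grouped in 4s = 0011 0011 0000 0000 = 0x3300
Convert to decimal digit by digit (value = value*16 + digit):
  3 -> 3
  3*16 + 3 = 51
  51*16 + 0 = 816
  816*16 + 0 = 13056
Decimal = 13056

13056


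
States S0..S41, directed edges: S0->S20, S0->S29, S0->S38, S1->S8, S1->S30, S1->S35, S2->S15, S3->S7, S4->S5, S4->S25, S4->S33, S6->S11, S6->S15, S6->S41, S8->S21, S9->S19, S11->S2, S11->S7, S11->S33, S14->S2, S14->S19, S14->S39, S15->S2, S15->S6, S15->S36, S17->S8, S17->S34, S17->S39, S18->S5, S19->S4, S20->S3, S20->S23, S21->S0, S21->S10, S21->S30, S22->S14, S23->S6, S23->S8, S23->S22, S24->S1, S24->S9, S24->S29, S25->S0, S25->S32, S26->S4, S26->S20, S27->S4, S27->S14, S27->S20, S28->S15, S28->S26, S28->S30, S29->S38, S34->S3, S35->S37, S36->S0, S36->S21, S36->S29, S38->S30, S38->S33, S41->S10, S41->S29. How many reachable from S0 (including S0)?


BFS from S0:
  layer 0: {S0}
  layer 1: {S20, S29, S38}
  layer 2: {S3, S23, S30, S33}
  layer 3: {S6, S7, S8, S22}
  layer 4: {S11, S14, S15, S21, S41}
  layer 5: {S2, S10, S19, S36, S39}
  layer 6: {S4}
  layer 7: {S5, S25}
  layer 8: {S32}
Reachable set: {S0, S2, S3, S4, S5, S6, S7, S8, S10, S11, S14, S15, S19, S20, S21, S22, S23, S25, S29, S30, S32, S33, S36, S38, S39, S41}
Count = 26

26


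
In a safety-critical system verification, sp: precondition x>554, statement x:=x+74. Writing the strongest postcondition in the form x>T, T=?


Formula: sp(P, x:=E) = exists old_x. (x = E[old_x/x]) AND P[old_x/x] (old_x is the value of x before the assignment; eliminate old_x by solving x = E[old_x/x] for old_x)
Step 1: Precondition P: x>554, i.e. old_x > 554
Step 2: Assignment gives x = old_x + 74, so old_x = x - 74
Step 3: Substitute into P: x - 74 > 554
Step 4: Simplify: x > 554+74 = 628

628


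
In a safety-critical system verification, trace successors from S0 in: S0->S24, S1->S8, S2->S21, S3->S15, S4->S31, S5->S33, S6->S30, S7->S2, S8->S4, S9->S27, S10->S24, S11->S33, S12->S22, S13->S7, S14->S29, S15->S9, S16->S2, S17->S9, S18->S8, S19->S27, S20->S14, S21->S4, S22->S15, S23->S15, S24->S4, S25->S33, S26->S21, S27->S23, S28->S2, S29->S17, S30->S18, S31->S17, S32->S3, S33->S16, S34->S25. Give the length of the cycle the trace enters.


Trace from S0 until a state repeats:
  S0 -> S24 -> S4 -> S31 -> S17 -> S9 -> S27 -> S23 -> S15 -> S9
S9 first seen at step 5, revisited at step 9.
Cycle length = 9 - 5 = 4

4


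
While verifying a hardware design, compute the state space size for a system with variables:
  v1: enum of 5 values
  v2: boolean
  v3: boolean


State space = product of domain sizes of all variables.
Domain sizes:
  v1 (enum of 5 values): 5
  v2 (boolean): 2
  v3 (boolean): 2
Product = 5 * 2 * 2 = 20

20


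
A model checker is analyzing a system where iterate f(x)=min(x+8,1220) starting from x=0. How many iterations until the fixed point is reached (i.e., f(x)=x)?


Step 1: x=0, cap=1220, increment=8
Step 2: x grows by 8 each step until capped at 1220; fixed point is x=1220
Step 3: iterations = ceil(1220/8) = 153

153


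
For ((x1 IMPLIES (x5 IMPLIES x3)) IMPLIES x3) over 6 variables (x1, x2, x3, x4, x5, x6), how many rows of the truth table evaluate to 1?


Formula: ((x1 IMPLIES (x5 IMPLIES x3)) IMPLIES x3) over 6 vars (64 rows)
Evaluate each row (x1, x2, x3, x4, x5, x6 as bits, MSB first):
  row 0 [000000]: ((0 IMPLIES (0 IMPLIES 0)) IMPLIES 0) -> 0
  row 1 [000001]: ((0 IMPLIES (0 IMPLIES 0)) IMPLIES 0) -> 0
  row 2 [000010]: ((0 IMPLIES (1 IMPLIES 0)) IMPLIES 0) -> 0
  row 3 [000011]: ((0 IMPLIES (1 IMPLIES 0)) IMPLIES 0) -> 0
  row 4 [000100]: ((0 IMPLIES (0 IMPLIES 0)) IMPLIES 0) -> 0
  (every remaining row is evaluated the same way; all 64 results are listed next)
Full result column, 8 rows per line (x1,x2,x3 fixed per line; x4,x5,x6 runs 000..111 left to right):
  rows 0-7 [x1,x2,x3=000]: 00000000  (ones: 0)
  rows 8-15 [x1,x2,x3=001]: 11111111  (ones: 8)
  rows 16-23 [x1,x2,x3=010]: 00000000  (ones: 0)
  rows 24-31 [x1,x2,x3=011]: 11111111  (ones: 8)
  rows 32-39 [x1,x2,x3=100]: 00110011  (ones: 4)
  rows 40-47 [x1,x2,x3=101]: 11111111  (ones: 8)
  rows 48-55 [x1,x2,x3=110]: 00110011  (ones: 4)
  rows 56-63 [x1,x2,x3=111]: 11111111  (ones: 8)
Count of 1-rows = 0+8+0+8+4+8+4+8 = 40

40


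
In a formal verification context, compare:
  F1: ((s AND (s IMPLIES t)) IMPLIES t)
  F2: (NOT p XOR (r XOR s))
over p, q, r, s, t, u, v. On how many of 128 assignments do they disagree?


F1 = ((s AND (s IMPLIES t)) IMPLIES t)
F2 = (NOT p XOR (r XOR s))
Evaluate both on each of 128 rows (bits = p,q,r,s,t,u,v):
  row 0 [0000000]: F1=1 F2=1 -> 0
  row 1 [0000001]: F1=1 F2=1 -> 0
  row 2 [0000010]: F1=1 F2=1 -> 0
  row 3 [0000011]: F1=1 F2=1 -> 0
  row 4 [0000100]: F1=1 F2=1 -> 0
  (every remaining row is evaluated the same way; all 128 results are listed next)
Full result column, 8 rows per line (p,q,r,s fixed per line; t,u,v runs 000..111 left to right):
  rows 0-7 [p,q,r,s=0000]: 00000000  (ones: 0)
  rows 8-15 [p,q,r,s=0001]: 11111111  (ones: 8)
  rows 16-23 [p,q,r,s=0010]: 11111111  (ones: 8)
  rows 24-31 [p,q,r,s=0011]: 00000000  (ones: 0)
  rows 32-39 [p,q,r,s=0100]: 00000000  (ones: 0)
  rows 40-47 [p,q,r,s=0101]: 11111111  (ones: 8)
  rows 48-55 [p,q,r,s=0110]: 11111111  (ones: 8)
  rows 56-63 [p,q,r,s=0111]: 00000000  (ones: 0)
  rows 64-71 [p,q,r,s=1000]: 11111111  (ones: 8)
  rows 72-79 [p,q,r,s=1001]: 00000000  (ones: 0)
  rows 80-87 [p,q,r,s=1010]: 00000000  (ones: 0)
  rows 88-95 [p,q,r,s=1011]: 11111111  (ones: 8)
  rows 96-103 [p,q,r,s=1100]: 11111111  (ones: 8)
  rows 104-111 [p,q,r,s=1101]: 00000000  (ones: 0)
  rows 112-119 [p,q,r,s=1110]: 00000000  (ones: 0)
  rows 120-127 [p,q,r,s=1111]: 11111111  (ones: 8)
Disagreements = 0+8+8+0+0+8+8+0+8+0+0+8+8+0+0+8 = 64

64


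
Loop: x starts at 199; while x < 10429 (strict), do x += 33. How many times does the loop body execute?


Step 1: x goes from 199 toward 10429 by 33; the body runs while x<10429, so iterations = ceil((bound-start)/step)
Step 2: Distance=10230
Step 3: ceil(10230/33)=310

310


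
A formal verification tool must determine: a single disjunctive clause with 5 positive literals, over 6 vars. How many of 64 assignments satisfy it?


Step 1: Total=2^6=64
Step 2: Unsat when all 5 false: 2^1=2
Step 3: Sat=64-2=62

62


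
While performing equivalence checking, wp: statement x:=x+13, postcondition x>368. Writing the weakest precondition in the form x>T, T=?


Formula: wp(x:=E, P) = P[E/x] (substitute E for x in postcondition)
Step 1: Postcondition: x>368
Step 2: Substitute x+13 for x: x+13>368
Step 3: Solve for x: x > 368-13 = 355

355


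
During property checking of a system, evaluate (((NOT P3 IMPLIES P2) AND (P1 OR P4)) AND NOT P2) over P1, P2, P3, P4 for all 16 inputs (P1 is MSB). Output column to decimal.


Formula: (((NOT P3 IMPLIES P2) AND (P1 OR P4)) AND NOT P2) over P1, P2, P3, P4 (16 rows)
Evaluate each row (bits = P1,P2,P3,P4, MSB first):
  row 0 [0000]: (((NOT 0 IMPLIES 0) AND (0 OR 0)) AND NOT 0) -> 0
  row 1 [0001]: (((NOT 0 IMPLIES 0) AND (0 OR 1)) AND NOT 0) -> 0
  row 2 [0010]: (((NOT 1 IMPLIES 0) AND (0 OR 0)) AND NOT 0) -> 0
  row 3 [0011]: (((NOT 1 IMPLIES 0) AND (0 OR 1)) AND NOT 0) -> 1
  row 4 [0100]: (((NOT 0 IMPLIES 1) AND (0 OR 0)) AND NOT 1) -> 0
  row 5 [0101]: (((NOT 0 IMPLIES 1) AND (0 OR 1)) AND NOT 1) -> 0
  row 6 [0110]: (((NOT 1 IMPLIES 1) AND (0 OR 0)) AND NOT 1) -> 0
  row 7 [0111]: (((NOT 1 IMPLIES 1) AND (0 OR 1)) AND NOT 1) -> 0
  row 8 [1000]: (((NOT 0 IMPLIES 0) AND (1 OR 0)) AND NOT 0) -> 0
  row 9 [1001]: (((NOT 0 IMPLIES 0) AND (1 OR 1)) AND NOT 0) -> 0
  row 10 [1010]: (((NOT 1 IMPLIES 0) AND (1 OR 0)) AND NOT 0) -> 1
  row 11 [1011]: (((NOT 1 IMPLIES 0) AND (1 OR 1)) AND NOT 0) -> 1
  row 12 [1100]: (((NOT 0 IMPLIES 1) AND (1 OR 0)) AND NOT 1) -> 0
  row 13 [1101]: (((NOT 0 IMPLIES 1) AND (1 OR 1)) AND NOT 1) -> 0
  row 14 [1110]: (((NOT 1 IMPLIES 1) AND (1 OR 0)) AND NOT 1) -> 0
  row 15 [1111]: (((NOT 1 IMPLIES 1) AND (1 OR 1)) AND NOT 1) -> 0
Full result column, 4 rows per line (P1,P2 fixed per line; P3,P4 runs 00..11 left to right):
  rows 0-3 [P1,P2=00]: 0001  = hex 1
  rows 4-7 [P1,P2=01]: 0000  = hex 0
  rows 8-11 [P1,P2=10]: 0011  = hex 3
  rows 12-15 [P1,P2=11]: 0000  = hex 0
Output column (row 0 .. row 15) = 0001000000110000
Output column grouped in 4s = 0001 0000 0011 0000 = 0x1030
Convert to decimal digit by digit (value = value*16 + digit):
  1 -> 1
  1*16 + 0 = 16
  16*16 + 3 = 259
  259*16 + 0 = 4144
Decimal = 4144

4144


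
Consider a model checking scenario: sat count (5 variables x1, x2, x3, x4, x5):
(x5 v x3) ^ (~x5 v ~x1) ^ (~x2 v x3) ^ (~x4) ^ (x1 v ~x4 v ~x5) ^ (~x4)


CNF with 6 clauses over 5 vars (32 assignments).
An assignment satisfies CNF iff every clause has >=1 true literal.
Check each row (bits = x1,x2,x3,x4,x5; clause T/F shown):
  row 0 [00000]: clauses=FTTTTT -> 0
  row 1 [00001]: clauses=TTTTTT -> 1
  row 2 [00010]: clauses=FTTFTF -> 0
  row 3 [00011]: clauses=TTTFFF -> 0
  row 4 [00100]: clauses=TTTTTT -> 1
  row 5 [00101]: clauses=TTTTTT -> 1
  row 6 [00110]: clauses=TTTFTF -> 0
  row 7 [00111]: clauses=TTTFFF -> 0
  row 8 [01000]: clauses=FTFTTT -> 0
  row 9 [01001]: clauses=TTFTTT -> 0
  row 10 [01010]: clauses=FTFFTF -> 0
  row 11 [01011]: clauses=TTFFFF -> 0
  row 12 [01100]: clauses=TTTTTT -> 1
  row 13 [01101]: clauses=TTTTTT -> 1
  row 14 [01110]: clauses=TTTFTF -> 0
  row 15 [01111]: clauses=TTTFFF -> 0
  row 16 [10000]: clauses=FTTTTT -> 0
  row 17 [10001]: clauses=TFTTTT -> 0
  row 18 [10010]: clauses=FTTFTF -> 0
  row 19 [10011]: clauses=TFTFTF -> 0
  row 20 [10100]: clauses=TTTTTT -> 1
  row 21 [10101]: clauses=TFTTTT -> 0
  row 22 [10110]: clauses=TTTFTF -> 0
  row 23 [10111]: clauses=TFTFTF -> 0
  row 24 [11000]: clauses=FTFTTT -> 0
  row 25 [11001]: clauses=TFFTTT -> 0
  row 26 [11010]: clauses=FTFFTF -> 0
  row 27 [11011]: clauses=TFFFTF -> 0
  row 28 [11100]: clauses=TTTTTT -> 1
  row 29 [11101]: clauses=TFTTTT -> 0
  row 30 [11110]: clauses=TTTFTF -> 0
  row 31 [11111]: clauses=TFTFTF -> 0
Full result column, 8 rows per line (x1,x2 fixed per line; x3,x4,x5 runs 000..111 left to right):
  rows 0-7 [x1,x2=00]: 01001100  (ones: 3)
  rows 8-15 [x1,x2=01]: 00001100  (ones: 2)
  rows 16-23 [x1,x2=10]: 00001000  (ones: 1)
  rows 24-31 [x1,x2=11]: 00001000  (ones: 1)
Satisfying assignments = 3+2+1+1 = 7

7


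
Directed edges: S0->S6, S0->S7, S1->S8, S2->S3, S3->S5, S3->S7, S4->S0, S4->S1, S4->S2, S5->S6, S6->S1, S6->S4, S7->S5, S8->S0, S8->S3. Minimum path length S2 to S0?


BFS layer-by-layer from S2:
  dist 0: {S2}
  dist 1: {S3}
  dist 2: {S5, S7}
  dist 3: {S6}
  dist 4: {S1, S4}
  dist 5: {S0, S8}
  -> S0 reached at distance 5
Shortest path length = 5

5


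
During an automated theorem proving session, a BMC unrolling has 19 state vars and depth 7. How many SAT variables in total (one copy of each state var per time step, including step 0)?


BMC unrolls to depth k, creating one copy of each state var for steps 0..k.
Step count = 7 + 1 = 8 (steps 0 through 7)
Vars per step = 19
Total = 19 * 8 = 152

152


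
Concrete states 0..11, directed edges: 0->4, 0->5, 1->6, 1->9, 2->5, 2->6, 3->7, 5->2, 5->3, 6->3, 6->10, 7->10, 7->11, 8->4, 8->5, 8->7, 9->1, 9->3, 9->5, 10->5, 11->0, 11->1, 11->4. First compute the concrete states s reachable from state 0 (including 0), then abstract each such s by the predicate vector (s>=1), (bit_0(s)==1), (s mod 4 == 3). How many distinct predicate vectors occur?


BFS from 0:
Concrete reachable: {0, 1, 2, 3, 4, 5, 6, 7, 9, 10, 11}
Abstract via predicates (s>=1), (bit_0(s)==1), (s mod 4 == 3):
  (0,0,0) <- {0}
  (1,0,0) <- {2, 4, 6, 10}
  (1,1,0) <- {1, 5, 9}
  (1,1,1) <- {3, 7, 11}
Distinct abstract states = 4

4


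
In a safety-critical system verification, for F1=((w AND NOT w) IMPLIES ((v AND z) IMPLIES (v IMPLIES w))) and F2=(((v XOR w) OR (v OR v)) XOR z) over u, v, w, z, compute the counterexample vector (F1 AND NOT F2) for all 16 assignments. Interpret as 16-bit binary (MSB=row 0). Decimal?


F1 = ((w AND NOT w) IMPLIES ((v AND z) IMPLIES (v IMPLIES w)))
F2 = (((v XOR w) OR (v OR v)) XOR z)
Counterexample to F1=>F2 is where F1=1 and F2=0.
Evaluate each row (bits = u,v,w,z, MSB first):
  row 0 [0000]: F1=1 F2=0 -> F1&~F2 -> 1
  row 1 [0001]: F1=1 F2=1 -> F1&~F2 -> 0
  row 2 [0010]: F1=1 F2=1 -> F1&~F2 -> 0
  row 3 [0011]: F1=1 F2=0 -> F1&~F2 -> 1
  row 4 [0100]: F1=1 F2=1 -> F1&~F2 -> 0
  row 5 [0101]: F1=1 F2=0 -> F1&~F2 -> 1
  row 6 [0110]: F1=1 F2=1 -> F1&~F2 -> 0
  row 7 [0111]: F1=1 F2=0 -> F1&~F2 -> 1
  row 8 [1000]: F1=1 F2=0 -> F1&~F2 -> 1
  row 9 [1001]: F1=1 F2=1 -> F1&~F2 -> 0
  row 10 [1010]: F1=1 F2=1 -> F1&~F2 -> 0
  row 11 [1011]: F1=1 F2=0 -> F1&~F2 -> 1
  row 12 [1100]: F1=1 F2=1 -> F1&~F2 -> 0
  row 13 [1101]: F1=1 F2=0 -> F1&~F2 -> 1
  row 14 [1110]: F1=1 F2=1 -> F1&~F2 -> 0
  row 15 [1111]: F1=1 F2=0 -> F1&~F2 -> 1
Full result column, 4 rows per line (u,v fixed per line; w,z runs 00..11 left to right):
  rows 0-3 [u,v=00]: 1001  = hex 9
  rows 4-7 [u,v=01]: 0101  = hex 5
  rows 8-11 [u,v=10]: 1001  = hex 9
  rows 12-15 [u,v=11]: 0101  = hex 5
Counterexample vector (row 0 .. row 15) = 1001010110010101
Output column grouped in 4s = 1001 0101 1001 0101 = 0x9595
Convert to decimal digit by digit (value = value*16 + digit):
  9 -> 9
  9*16 + 5 = 149
  149*16 + 9 = 2393
  2393*16 + 5 = 38293
Decimal = 38293

38293


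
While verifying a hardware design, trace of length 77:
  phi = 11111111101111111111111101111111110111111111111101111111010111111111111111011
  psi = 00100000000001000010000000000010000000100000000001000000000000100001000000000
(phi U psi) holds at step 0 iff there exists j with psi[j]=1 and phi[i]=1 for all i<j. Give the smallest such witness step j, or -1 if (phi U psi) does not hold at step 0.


(phi U psi) at 0: need smallest j with psi[j]=1 and phi[i]=1 for all i in [0,j).
Scan from step 0:
  step 0: phi=1, psi=0 -> continue
  step 1: phi=1, psi=0 -> continue
  step 2: psi=1 and phi held for [0,2) -> witness found
Witness step = 2

2


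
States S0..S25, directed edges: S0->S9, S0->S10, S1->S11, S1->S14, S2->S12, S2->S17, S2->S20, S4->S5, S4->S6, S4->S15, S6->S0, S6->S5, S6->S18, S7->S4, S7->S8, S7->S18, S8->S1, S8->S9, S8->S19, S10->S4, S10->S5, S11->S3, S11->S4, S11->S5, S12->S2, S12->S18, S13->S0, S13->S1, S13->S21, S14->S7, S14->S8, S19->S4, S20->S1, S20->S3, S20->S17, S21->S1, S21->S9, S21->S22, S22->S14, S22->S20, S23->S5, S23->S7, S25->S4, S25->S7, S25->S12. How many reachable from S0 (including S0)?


BFS from S0:
  layer 0: {S0}
  layer 1: {S9, S10}
  layer 2: {S4, S5}
  layer 3: {S6, S15}
  layer 4: {S18}
Reachable set: {S0, S4, S5, S6, S9, S10, S15, S18}
Count = 8

8


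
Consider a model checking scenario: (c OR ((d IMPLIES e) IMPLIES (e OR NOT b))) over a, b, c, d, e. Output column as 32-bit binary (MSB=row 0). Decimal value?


Formula: (c OR ((d IMPLIES e) IMPLIES (e OR NOT b))) over a, b, c, d, e (32 rows)
Evaluate each row (bits = a,b,c,d,e, MSB first):
  row 0 [00000]: (0 OR ((0 IMPLIES 0) IMPLIES (0 OR NOT 0))) -> 1
  row 1 [00001]: (0 OR ((0 IMPLIES 1) IMPLIES (1 OR NOT 0))) -> 1
  row 2 [00010]: (0 OR ((1 IMPLIES 0) IMPLIES (0 OR NOT 0))) -> 1
  row 3 [00011]: (0 OR ((1 IMPLIES 1) IMPLIES (1 OR NOT 0))) -> 1
  row 4 [00100]: (1 OR ((0 IMPLIES 0) IMPLIES (0 OR NOT 0))) -> 1
  row 5 [00101]: (1 OR ((0 IMPLIES 1) IMPLIES (1 OR NOT 0))) -> 1
  row 6 [00110]: (1 OR ((1 IMPLIES 0) IMPLIES (0 OR NOT 0))) -> 1
  row 7 [00111]: (1 OR ((1 IMPLIES 1) IMPLIES (1 OR NOT 0))) -> 1
  row 8 [01000]: (0 OR ((0 IMPLIES 0) IMPLIES (0 OR NOT 1))) -> 0
  row 9 [01001]: (0 OR ((0 IMPLIES 1) IMPLIES (1 OR NOT 1))) -> 1
  row 10 [01010]: (0 OR ((1 IMPLIES 0) IMPLIES (0 OR NOT 1))) -> 1
  row 11 [01011]: (0 OR ((1 IMPLIES 1) IMPLIES (1 OR NOT 1))) -> 1
  row 12 [01100]: (1 OR ((0 IMPLIES 0) IMPLIES (0 OR NOT 1))) -> 1
  row 13 [01101]: (1 OR ((0 IMPLIES 1) IMPLIES (1 OR NOT 1))) -> 1
  row 14 [01110]: (1 OR ((1 IMPLIES 0) IMPLIES (0 OR NOT 1))) -> 1
  row 15 [01111]: (1 OR ((1 IMPLIES 1) IMPLIES (1 OR NOT 1))) -> 1
  row 16 [10000]: (0 OR ((0 IMPLIES 0) IMPLIES (0 OR NOT 0))) -> 1
  row 17 [10001]: (0 OR ((0 IMPLIES 1) IMPLIES (1 OR NOT 0))) -> 1
  row 18 [10010]: (0 OR ((1 IMPLIES 0) IMPLIES (0 OR NOT 0))) -> 1
  row 19 [10011]: (0 OR ((1 IMPLIES 1) IMPLIES (1 OR NOT 0))) -> 1
  row 20 [10100]: (1 OR ((0 IMPLIES 0) IMPLIES (0 OR NOT 0))) -> 1
  row 21 [10101]: (1 OR ((0 IMPLIES 1) IMPLIES (1 OR NOT 0))) -> 1
  row 22 [10110]: (1 OR ((1 IMPLIES 0) IMPLIES (0 OR NOT 0))) -> 1
  row 23 [10111]: (1 OR ((1 IMPLIES 1) IMPLIES (1 OR NOT 0))) -> 1
  row 24 [11000]: (0 OR ((0 IMPLIES 0) IMPLIES (0 OR NOT 1))) -> 0
  row 25 [11001]: (0 OR ((0 IMPLIES 1) IMPLIES (1 OR NOT 1))) -> 1
  row 26 [11010]: (0 OR ((1 IMPLIES 0) IMPLIES (0 OR NOT 1))) -> 1
  row 27 [11011]: (0 OR ((1 IMPLIES 1) IMPLIES (1 OR NOT 1))) -> 1
  row 28 [11100]: (1 OR ((0 IMPLIES 0) IMPLIES (0 OR NOT 1))) -> 1
  row 29 [11101]: (1 OR ((0 IMPLIES 1) IMPLIES (1 OR NOT 1))) -> 1
  row 30 [11110]: (1 OR ((1 IMPLIES 0) IMPLIES (0 OR NOT 1))) -> 1
  row 31 [11111]: (1 OR ((1 IMPLIES 1) IMPLIES (1 OR NOT 1))) -> 1
Full result column, 4 rows per line (a,b,c fixed per line; d,e runs 00..11 left to right):
  rows 0-3 [a,b,c=000]: 1111  = hex F
  rows 4-7 [a,b,c=001]: 1111  = hex F
  rows 8-11 [a,b,c=010]: 0111  = hex 7
  rows 12-15 [a,b,c=011]: 1111  = hex F
  rows 16-19 [a,b,c=100]: 1111  = hex F
  rows 20-23 [a,b,c=101]: 1111  = hex F
  rows 24-27 [a,b,c=110]: 0111  = hex 7
  rows 28-31 [a,b,c=111]: 1111  = hex F
Output column (row 0 .. row 31) = 11111111011111111111111101111111
Output column grouped in 4s = 1111 1111 0111 1111 1111 1111 0111 1111 = 0xFF7FFF7F
Convert to decimal digit by digit (value = value*16 + digit):
  F -> 15
  15*16 + 15 (F) = 255
  255*16 + 7 = 4087
  4087*16 + 15 (F) = 65407
  65407*16 + 15 (F) = 1046527
  1046527*16 + 15 (F) = 16744447
  16744447*16 + 7 = 267911159
  267911159*16 + 15 (F) = 4286578559
Decimal = 4286578559

4286578559
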